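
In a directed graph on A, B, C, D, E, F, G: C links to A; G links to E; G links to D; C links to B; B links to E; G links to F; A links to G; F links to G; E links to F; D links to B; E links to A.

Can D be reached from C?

Explore from C.
Distance 1: reach A, B.
Distance 2: reach E, G.
Distance 3: reach D, F.
Found D.

Yes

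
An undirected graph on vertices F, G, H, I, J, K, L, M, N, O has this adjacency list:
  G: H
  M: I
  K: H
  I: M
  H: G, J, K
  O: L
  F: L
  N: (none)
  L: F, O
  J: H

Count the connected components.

4

From F: component {F, L, O}.
From G: component {G, H, J, K}.
From I: component {I, M}.
From N: component {N}.
That's 4 components.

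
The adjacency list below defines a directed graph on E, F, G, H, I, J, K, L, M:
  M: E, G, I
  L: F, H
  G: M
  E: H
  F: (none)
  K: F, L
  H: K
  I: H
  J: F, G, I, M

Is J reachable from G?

No

Explore from G.
Distance 1: reach M.
Distance 2: reach E, I.
Distance 3: reach H.
Distance 4: reach K.
Distance 5: reach F, L.
The search from G is exhausted; no directed path reaches J.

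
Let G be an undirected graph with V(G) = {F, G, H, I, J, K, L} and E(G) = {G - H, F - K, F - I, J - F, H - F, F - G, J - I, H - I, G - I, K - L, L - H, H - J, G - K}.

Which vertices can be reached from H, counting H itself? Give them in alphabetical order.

F, G, H, I, J, K, L

Start at H.
Its neighbours: F, G, I, J, L.
Then their neighbours: K.
Every vertex is now reached.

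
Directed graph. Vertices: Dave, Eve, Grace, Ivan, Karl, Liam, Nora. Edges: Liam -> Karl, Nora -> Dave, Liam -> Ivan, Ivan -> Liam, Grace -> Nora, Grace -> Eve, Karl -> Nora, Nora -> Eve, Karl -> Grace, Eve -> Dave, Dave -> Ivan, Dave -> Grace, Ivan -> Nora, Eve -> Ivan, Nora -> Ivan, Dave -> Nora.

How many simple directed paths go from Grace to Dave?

Grace→Eve→Dave
Grace→Eve→Ivan→Liam→Karl→Nora→Dave
Grace→Eve→Ivan→Nora→Dave
Grace→Nora→Dave
Grace→Nora→Eve→Dave

5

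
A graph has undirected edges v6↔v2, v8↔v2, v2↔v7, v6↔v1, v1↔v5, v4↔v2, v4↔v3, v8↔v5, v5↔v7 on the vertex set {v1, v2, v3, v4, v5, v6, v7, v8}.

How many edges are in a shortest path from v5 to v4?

Distance 0: v5.
Distance 1: v1, v7, v8.
Distance 2: v2, v6.
Distance 3: v4 — contains v4.

3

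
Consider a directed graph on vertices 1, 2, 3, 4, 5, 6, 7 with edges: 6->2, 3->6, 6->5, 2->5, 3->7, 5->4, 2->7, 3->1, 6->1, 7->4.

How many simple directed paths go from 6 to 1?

6→1

1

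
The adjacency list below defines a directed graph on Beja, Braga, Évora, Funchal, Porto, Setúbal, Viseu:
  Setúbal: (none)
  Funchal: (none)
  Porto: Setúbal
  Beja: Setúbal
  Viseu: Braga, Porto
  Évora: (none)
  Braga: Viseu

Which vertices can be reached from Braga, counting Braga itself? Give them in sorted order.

Start at Braga.
Its neighbours: Viseu.
Then their neighbours: Porto.
Then next layer: Setúbal.
Nothing further is reachable.

Braga, Porto, Setúbal, Viseu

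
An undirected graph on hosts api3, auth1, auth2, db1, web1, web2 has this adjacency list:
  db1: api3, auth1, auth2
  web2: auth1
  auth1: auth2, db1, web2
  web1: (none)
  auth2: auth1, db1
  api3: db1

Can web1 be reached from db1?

Explore from db1.
Distance 1: reach api3, auth1, auth2.
Distance 2: reach web2.
The search is exhausted without reaching web1; it lies in a different component.

No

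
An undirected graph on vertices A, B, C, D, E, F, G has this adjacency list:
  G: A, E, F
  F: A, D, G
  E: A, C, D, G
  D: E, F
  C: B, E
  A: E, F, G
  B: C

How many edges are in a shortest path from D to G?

Distance 0: D.
Distance 1: E, F.
Distance 2: A, C, G — contains G.

2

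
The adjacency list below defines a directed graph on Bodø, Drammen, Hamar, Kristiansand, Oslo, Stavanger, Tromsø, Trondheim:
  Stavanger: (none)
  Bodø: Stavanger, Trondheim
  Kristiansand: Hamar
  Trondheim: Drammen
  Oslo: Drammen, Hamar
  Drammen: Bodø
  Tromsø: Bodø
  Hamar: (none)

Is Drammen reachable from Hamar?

Hamar has no outgoing edges, so nothing is reachable from it.

No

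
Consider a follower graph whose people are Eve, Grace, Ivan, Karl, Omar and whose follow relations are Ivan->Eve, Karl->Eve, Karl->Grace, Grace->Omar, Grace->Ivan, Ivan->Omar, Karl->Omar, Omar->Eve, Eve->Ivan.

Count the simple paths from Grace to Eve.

3

Grace→Ivan→Eve
Grace→Ivan→Omar→Eve
Grace→Omar→Eve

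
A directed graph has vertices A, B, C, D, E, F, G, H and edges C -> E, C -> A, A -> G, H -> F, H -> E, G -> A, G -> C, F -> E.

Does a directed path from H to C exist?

Explore from H.
Distance 1: reach E, F.
The search from H is exhausted; no directed path reaches C.

No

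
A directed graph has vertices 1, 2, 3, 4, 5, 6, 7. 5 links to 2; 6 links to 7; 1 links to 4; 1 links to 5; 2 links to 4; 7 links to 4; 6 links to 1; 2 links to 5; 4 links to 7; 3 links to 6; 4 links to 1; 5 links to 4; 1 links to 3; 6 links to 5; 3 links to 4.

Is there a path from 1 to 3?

Yes

Explore from 1.
Distance 1: reach 3, 4, 5.
Found 3.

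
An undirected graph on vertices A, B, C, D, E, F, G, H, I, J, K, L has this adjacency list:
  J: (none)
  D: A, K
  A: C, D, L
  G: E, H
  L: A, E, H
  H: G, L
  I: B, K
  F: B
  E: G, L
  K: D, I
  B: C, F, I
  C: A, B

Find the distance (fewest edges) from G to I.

6

Distance 0: G.
Distance 1: E, H.
Distance 2: L.
Distance 3: A.
Distance 4: C, D.
Distance 5: B, K.
Distance 6: F, I — contains I.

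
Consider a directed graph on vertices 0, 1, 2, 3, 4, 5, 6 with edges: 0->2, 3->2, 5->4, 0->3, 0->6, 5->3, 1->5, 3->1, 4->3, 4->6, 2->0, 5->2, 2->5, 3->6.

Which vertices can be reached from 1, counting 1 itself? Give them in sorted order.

0, 1, 2, 3, 4, 5, 6

Start at 1.
Its neighbours: 5.
Then their neighbours: 2, 3, 4.
Then next layer: 0, 6.
Every vertex is now reached.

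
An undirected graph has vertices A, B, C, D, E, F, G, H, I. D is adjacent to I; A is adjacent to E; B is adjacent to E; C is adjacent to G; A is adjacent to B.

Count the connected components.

From A: component {A, B, E}.
From C: component {C, G}.
From D: component {D, I}.
From F: component {F}.
From H: component {H}.
That's 5 components.

5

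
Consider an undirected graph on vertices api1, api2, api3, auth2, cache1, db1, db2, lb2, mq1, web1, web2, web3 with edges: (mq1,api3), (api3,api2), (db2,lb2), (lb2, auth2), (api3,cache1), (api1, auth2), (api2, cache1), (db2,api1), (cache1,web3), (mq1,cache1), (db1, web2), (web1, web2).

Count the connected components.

3

From api1: component {api1, auth2, db2, lb2}.
From api2: component {api2, api3, cache1, mq1, web3}.
From db1: component {db1, web1, web2}.
That's 3 components.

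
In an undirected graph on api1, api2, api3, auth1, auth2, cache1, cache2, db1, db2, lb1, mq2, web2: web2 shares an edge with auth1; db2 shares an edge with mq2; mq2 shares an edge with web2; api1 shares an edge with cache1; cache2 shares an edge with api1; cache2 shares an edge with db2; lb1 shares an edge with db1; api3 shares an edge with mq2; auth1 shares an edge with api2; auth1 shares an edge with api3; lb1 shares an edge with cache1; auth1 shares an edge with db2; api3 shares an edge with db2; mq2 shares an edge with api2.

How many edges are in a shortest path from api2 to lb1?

Distance 0: api2.
Distance 1: auth1, mq2.
Distance 2: api3, db2, web2.
Distance 3: cache2.
Distance 4: api1.
Distance 5: cache1.
Distance 6: lb1 — contains lb1.

6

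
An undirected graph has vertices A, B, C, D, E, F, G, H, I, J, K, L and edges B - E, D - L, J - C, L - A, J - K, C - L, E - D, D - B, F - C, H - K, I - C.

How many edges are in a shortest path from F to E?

4

Distance 0: F.
Distance 1: C.
Distance 2: I, J, L.
Distance 3: A, D, K.
Distance 4: B, E, H — contains E.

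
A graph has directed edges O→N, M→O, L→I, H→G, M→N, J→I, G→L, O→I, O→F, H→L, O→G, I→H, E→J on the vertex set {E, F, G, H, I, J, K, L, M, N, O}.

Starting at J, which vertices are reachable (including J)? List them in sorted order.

G, H, I, J, L

Start at J.
Its neighbours: I.
Then their neighbours: H.
Then next layer: G, L.
Nothing further is reachable.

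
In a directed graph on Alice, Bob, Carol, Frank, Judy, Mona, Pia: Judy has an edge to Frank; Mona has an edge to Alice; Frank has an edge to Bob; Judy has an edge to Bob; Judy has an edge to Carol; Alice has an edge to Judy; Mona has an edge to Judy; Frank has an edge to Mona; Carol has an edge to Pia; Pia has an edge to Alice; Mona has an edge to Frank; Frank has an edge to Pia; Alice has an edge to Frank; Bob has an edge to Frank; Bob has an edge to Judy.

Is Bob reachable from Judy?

Yes

Explore from Judy.
Distance 1: reach Bob, Carol, Frank.
Found Bob.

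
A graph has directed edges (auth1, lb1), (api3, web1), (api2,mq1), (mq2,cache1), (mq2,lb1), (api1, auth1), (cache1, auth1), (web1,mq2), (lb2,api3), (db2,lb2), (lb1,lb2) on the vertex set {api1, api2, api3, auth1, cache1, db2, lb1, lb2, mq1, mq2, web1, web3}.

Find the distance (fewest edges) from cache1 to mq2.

Distance 0: cache1.
Distance 1: auth1.
Distance 2: lb1.
Distance 3: lb2.
Distance 4: api3.
Distance 5: web1.
Distance 6: mq2 — contains mq2.

6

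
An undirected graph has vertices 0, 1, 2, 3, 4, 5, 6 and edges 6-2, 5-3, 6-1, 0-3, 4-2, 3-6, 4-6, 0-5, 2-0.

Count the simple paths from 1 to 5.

1–6–2–0–3–5
1–6–2–0–5
1–6–3–0–5
1–6–3–5
1–6–4–2–0–3–5
1–6–4–2–0–5

6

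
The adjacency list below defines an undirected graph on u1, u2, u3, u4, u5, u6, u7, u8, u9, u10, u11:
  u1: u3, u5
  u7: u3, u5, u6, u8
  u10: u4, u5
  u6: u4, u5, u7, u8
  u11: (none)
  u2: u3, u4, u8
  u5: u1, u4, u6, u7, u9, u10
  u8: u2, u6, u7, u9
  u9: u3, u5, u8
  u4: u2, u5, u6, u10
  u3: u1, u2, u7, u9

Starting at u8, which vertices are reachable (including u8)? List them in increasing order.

u1, u2, u3, u4, u5, u6, u7, u8, u9, u10

Start at u8.
Its neighbours: u2, u6, u7, u9.
Then their neighbours: u3, u4, u5.
Then next layer: u1, u10.
Nothing further is reachable.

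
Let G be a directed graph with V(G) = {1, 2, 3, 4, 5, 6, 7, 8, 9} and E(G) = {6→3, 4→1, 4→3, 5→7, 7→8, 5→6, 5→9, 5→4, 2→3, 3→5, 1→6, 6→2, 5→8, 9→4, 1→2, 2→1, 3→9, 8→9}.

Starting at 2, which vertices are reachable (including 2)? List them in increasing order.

1, 2, 3, 4, 5, 6, 7, 8, 9

Start at 2.
Its neighbours: 1, 3.
Then their neighbours: 5, 6, 9.
Then next layer: 4, 7, 8.
Every vertex is now reached.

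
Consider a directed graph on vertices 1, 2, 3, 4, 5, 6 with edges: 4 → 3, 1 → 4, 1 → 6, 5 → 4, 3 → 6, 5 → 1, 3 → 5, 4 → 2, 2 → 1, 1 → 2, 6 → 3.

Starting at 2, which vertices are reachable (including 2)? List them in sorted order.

1, 2, 3, 4, 5, 6

Start at 2.
Its neighbours: 1.
Then their neighbours: 4, 6.
Then next layer: 3.
Then next layer: 5.
Every vertex is now reached.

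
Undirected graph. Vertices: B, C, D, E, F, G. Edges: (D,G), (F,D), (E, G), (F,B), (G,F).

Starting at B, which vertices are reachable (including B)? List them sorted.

Start at B.
Its neighbours: F.
Then their neighbours: D, G.
Then next layer: E.
Nothing further is reachable.

B, D, E, F, G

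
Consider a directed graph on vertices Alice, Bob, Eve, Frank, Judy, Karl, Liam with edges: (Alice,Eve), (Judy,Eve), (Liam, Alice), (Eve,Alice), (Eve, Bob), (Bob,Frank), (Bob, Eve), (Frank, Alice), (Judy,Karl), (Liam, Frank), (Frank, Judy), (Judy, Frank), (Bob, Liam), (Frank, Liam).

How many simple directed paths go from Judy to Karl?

1

Judy→Karl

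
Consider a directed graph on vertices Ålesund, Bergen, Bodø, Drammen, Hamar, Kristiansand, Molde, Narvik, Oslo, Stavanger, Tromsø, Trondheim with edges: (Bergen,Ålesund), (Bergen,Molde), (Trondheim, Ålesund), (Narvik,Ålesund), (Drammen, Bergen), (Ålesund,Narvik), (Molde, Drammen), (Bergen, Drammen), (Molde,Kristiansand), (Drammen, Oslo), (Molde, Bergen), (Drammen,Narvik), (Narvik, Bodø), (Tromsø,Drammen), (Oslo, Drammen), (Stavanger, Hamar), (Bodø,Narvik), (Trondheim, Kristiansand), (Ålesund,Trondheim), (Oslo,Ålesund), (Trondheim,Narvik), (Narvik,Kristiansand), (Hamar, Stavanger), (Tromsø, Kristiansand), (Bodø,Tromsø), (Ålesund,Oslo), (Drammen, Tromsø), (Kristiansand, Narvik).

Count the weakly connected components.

2

From Ålesund: component {Ålesund, Bergen, Bodø, Drammen, Kristiansand, Molde, Narvik, Oslo, Tromsø, Trondheim}.
From Hamar: component {Hamar, Stavanger}.
That's 2 components.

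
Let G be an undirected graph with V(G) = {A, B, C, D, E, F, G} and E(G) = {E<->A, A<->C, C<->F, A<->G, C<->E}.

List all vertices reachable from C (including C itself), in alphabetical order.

A, C, E, F, G

Start at C.
Its neighbours: A, E, F.
Then their neighbours: G.
Nothing further is reachable.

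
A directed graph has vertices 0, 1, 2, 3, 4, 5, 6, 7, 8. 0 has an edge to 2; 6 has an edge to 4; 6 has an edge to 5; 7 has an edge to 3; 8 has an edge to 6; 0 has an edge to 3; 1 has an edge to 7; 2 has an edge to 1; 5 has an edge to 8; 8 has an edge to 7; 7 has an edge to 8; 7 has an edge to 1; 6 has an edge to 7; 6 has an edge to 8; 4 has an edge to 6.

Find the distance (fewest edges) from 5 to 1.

Distance 0: 5.
Distance 1: 8.
Distance 2: 6, 7.
Distance 3: 1, 3, 4 — contains 1.

3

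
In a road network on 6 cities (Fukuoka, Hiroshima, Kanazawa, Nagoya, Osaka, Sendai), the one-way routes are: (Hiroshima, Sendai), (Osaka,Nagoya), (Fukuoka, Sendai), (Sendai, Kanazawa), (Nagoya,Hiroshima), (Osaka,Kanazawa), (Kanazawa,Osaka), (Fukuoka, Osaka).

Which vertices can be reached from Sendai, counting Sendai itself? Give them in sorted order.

Start at Sendai.
Its neighbours: Kanazawa.
Then their neighbours: Osaka.
Then next layer: Nagoya.
Then next layer: Hiroshima.
Nothing further is reachable.

Hiroshima, Kanazawa, Nagoya, Osaka, Sendai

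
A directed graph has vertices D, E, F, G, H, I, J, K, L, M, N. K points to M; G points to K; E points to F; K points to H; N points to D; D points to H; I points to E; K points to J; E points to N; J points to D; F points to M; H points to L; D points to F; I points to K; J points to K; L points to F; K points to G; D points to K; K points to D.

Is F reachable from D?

Yes

Explore from D.
Distance 1: reach F, H, K.
Found F.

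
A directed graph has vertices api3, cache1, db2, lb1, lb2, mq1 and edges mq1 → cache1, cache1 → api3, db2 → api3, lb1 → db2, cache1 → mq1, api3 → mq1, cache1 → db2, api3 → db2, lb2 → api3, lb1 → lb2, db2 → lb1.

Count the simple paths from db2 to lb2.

1

db2→lb1→lb2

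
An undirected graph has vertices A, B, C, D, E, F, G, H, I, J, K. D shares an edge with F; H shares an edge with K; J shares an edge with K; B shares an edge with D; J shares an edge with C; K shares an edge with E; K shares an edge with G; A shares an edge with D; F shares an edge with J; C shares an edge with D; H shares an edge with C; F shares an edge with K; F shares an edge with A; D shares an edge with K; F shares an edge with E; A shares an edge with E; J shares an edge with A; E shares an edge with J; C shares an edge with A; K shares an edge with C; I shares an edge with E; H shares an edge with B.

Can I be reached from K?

Explore from K.
Distance 1: reach C, D, E, F, G, H, J.
Distance 2: reach A, B, I.
Found I.

Yes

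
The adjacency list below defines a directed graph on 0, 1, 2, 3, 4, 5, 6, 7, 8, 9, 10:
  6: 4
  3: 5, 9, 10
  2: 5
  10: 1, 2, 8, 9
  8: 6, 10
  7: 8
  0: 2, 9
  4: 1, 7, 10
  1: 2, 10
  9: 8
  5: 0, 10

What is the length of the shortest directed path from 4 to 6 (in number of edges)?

Distance 0: 4.
Distance 1: 1, 7, 10.
Distance 2: 2, 8, 9.
Distance 3: 5, 6 — contains 6.

3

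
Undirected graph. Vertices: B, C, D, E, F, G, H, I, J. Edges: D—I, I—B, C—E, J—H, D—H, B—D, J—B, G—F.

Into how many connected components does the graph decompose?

3

From B: component {B, D, H, I, J}.
From C: component {C, E}.
From F: component {F, G}.
That's 3 components.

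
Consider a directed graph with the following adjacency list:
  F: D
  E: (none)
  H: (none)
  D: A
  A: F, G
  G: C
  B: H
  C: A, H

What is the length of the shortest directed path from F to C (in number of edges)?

Distance 0: F.
Distance 1: D.
Distance 2: A.
Distance 3: G.
Distance 4: C — contains C.

4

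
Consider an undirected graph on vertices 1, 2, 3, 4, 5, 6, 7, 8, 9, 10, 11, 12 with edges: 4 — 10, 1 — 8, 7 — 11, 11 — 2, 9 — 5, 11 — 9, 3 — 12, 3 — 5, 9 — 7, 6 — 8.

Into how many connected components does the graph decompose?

From 1: component {1, 6, 8}.
From 2: component {2, 3, 5, 7, 9, 11, 12}.
From 4: component {4, 10}.
That's 3 components.

3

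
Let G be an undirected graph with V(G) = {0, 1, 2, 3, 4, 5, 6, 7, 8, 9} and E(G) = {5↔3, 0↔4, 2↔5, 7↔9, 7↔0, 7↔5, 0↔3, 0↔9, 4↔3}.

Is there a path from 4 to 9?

Explore from 4.
Distance 1: reach 0, 3.
Distance 2: reach 5, 7, 9.
Found 9.

Yes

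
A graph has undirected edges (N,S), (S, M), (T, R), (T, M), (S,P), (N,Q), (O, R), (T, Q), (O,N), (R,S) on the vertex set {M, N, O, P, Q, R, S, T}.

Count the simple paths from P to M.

5

P–S–M
P–S–N–O–R–T–M
P–S–N–Q–T–M
P–S–R–O–N–Q–T–M
P–S–R–T–M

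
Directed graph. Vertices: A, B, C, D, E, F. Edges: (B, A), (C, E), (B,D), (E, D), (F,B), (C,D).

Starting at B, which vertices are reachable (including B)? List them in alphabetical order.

A, B, D

Start at B.
Its neighbours: A, D.
Nothing further is reachable.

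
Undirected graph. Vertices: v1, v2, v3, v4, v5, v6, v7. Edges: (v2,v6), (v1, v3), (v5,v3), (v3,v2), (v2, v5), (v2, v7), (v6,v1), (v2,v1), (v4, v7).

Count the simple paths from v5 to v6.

v5–v2–v1–v6
v5–v2–v3–v1–v6
v5–v2–v6
v5–v3–v1–v2–v6
v5–v3–v1–v6
v5–v3–v2–v1–v6
v5–v3–v2–v6

7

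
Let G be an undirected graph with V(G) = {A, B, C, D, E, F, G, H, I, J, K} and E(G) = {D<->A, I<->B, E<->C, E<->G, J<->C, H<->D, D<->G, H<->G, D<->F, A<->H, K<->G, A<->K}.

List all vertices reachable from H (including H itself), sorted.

Start at H.
Its neighbours: A, D, G.
Then their neighbours: E, F, K.
Then next layer: C.
Then next layer: J.
Nothing further is reachable.

A, C, D, E, F, G, H, J, K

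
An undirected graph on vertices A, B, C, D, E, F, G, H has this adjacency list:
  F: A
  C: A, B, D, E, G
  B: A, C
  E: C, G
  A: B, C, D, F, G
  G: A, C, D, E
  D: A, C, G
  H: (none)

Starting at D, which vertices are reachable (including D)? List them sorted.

A, B, C, D, E, F, G

Start at D.
Its neighbours: A, C, G.
Then their neighbours: B, E, F.
Nothing further is reachable.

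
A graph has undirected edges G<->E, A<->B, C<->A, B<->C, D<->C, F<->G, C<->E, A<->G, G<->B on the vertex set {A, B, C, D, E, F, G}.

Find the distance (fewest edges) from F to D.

Distance 0: F.
Distance 1: G.
Distance 2: A, B, E.
Distance 3: C.
Distance 4: D — contains D.

4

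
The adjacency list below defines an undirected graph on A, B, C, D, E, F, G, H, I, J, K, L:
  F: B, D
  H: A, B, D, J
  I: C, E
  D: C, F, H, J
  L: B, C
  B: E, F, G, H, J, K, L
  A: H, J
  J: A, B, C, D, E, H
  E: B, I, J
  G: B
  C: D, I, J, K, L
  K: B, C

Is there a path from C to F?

Yes

Explore from C.
Distance 1: reach D, I, J, K, L.
Distance 2: reach A, B, E, F, H.
Found F.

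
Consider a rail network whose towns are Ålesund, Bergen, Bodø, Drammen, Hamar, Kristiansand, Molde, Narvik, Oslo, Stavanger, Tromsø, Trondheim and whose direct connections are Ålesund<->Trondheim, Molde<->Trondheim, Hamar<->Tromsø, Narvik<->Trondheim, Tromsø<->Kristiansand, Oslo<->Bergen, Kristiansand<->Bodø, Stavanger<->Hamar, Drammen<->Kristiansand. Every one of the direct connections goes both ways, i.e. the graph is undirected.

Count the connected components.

From Ålesund: component {Ålesund, Molde, Narvik, Trondheim}.
From Bergen: component {Bergen, Oslo}.
From Bodø: component {Bodø, Drammen, Hamar, Kristiansand, Stavanger, Tromsø}.
That's 3 components.

3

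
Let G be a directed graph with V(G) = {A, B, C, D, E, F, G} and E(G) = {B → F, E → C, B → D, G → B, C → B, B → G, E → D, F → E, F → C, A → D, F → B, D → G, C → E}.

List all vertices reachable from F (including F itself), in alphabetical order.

B, C, D, E, F, G

Start at F.
Its neighbours: B, C, E.
Then their neighbours: D, G.
Nothing further is reachable.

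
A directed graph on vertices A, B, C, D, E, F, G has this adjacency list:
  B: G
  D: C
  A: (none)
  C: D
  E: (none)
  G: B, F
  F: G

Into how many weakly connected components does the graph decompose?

4

From A: component {A}.
From B: component {B, F, G}.
From C: component {C, D}.
From E: component {E}.
That's 4 components.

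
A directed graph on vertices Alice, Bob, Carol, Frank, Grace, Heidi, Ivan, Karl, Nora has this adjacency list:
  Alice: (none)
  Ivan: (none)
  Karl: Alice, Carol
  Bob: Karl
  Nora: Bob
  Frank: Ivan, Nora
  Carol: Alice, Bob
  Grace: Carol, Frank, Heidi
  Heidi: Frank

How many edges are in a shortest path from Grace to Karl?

Distance 0: Grace.
Distance 1: Carol, Frank, Heidi.
Distance 2: Alice, Bob, Ivan, Nora.
Distance 3: Karl — contains Karl.

3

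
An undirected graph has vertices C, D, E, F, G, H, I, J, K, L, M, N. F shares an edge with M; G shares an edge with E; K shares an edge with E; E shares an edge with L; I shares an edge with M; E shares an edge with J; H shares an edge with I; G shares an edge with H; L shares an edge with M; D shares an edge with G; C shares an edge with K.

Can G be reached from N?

N has no edges, so nothing is reachable from it.

No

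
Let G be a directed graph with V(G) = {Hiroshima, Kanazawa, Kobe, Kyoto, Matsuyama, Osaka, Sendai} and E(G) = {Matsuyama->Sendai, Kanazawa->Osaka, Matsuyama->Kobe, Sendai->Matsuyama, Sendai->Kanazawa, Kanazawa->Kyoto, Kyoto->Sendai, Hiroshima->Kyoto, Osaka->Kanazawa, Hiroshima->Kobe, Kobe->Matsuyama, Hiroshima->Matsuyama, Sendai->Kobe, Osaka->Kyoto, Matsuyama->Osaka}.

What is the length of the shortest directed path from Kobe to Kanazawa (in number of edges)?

3

Distance 0: Kobe.
Distance 1: Matsuyama.
Distance 2: Osaka, Sendai.
Distance 3: Kanazawa, Kyoto — contains Kanazawa.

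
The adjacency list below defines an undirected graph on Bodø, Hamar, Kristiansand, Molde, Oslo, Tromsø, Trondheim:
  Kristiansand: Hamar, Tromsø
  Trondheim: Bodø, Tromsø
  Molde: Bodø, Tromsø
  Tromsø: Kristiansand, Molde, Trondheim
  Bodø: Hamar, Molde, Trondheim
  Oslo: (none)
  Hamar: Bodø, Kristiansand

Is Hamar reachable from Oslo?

Oslo has no edges, so nothing is reachable from it.

No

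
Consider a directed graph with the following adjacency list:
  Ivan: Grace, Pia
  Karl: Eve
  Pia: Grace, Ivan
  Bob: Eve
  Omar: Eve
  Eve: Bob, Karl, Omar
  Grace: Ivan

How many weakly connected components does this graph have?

From Bob: component {Bob, Eve, Karl, Omar}.
From Grace: component {Grace, Ivan, Pia}.
That's 2 components.

2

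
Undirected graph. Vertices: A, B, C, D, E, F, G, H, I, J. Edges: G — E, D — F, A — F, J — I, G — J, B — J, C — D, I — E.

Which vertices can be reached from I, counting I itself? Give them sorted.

Start at I.
Its neighbours: E, J.
Then their neighbours: B, G.
Nothing further is reachable.

B, E, G, I, J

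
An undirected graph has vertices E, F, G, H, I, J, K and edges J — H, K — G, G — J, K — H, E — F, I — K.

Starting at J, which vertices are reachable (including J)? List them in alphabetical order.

Start at J.
Its neighbours: G, H.
Then their neighbours: K.
Then next layer: I.
Nothing further is reachable.

G, H, I, J, K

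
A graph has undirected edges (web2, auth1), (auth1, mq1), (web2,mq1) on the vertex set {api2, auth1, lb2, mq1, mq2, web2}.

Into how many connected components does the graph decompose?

From api2: component {api2}.
From auth1: component {auth1, mq1, web2}.
From lb2: component {lb2}.
From mq2: component {mq2}.
That's 4 components.

4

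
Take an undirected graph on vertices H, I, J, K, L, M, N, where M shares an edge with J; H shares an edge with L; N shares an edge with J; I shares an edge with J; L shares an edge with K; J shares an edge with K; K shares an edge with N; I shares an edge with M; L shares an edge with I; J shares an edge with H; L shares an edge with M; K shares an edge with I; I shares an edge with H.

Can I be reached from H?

Yes

Explore from H.
Distance 1: reach I, J, L.
Found I.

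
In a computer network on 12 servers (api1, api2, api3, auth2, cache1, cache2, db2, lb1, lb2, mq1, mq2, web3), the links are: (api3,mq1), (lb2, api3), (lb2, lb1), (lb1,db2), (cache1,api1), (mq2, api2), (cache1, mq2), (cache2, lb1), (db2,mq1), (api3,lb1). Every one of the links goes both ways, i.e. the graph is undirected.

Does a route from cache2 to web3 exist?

Explore from cache2.
Distance 1: reach lb1.
Distance 2: reach api3, db2, lb2.
Distance 3: reach mq1.
The search is exhausted without reaching web3; it lies in a different component.

No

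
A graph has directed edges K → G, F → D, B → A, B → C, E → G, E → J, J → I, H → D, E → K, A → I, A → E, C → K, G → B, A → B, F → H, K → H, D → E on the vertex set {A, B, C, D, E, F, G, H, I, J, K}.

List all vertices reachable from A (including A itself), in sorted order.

A, B, C, D, E, G, H, I, J, K

Start at A.
Its neighbours: B, E, I.
Then their neighbours: C, G, J, K.
Then next layer: H.
Then next layer: D.
Nothing further is reachable.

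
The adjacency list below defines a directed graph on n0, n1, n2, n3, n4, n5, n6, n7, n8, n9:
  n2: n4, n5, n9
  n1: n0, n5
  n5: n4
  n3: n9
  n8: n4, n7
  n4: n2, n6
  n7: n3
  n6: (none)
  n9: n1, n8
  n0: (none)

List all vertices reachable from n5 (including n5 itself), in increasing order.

n0, n1, n2, n3, n4, n5, n6, n7, n8, n9

Start at n5.
Its neighbours: n4.
Then their neighbours: n2, n6.
Then next layer: n9.
Then next layer: n1, n8.
Then next layer: n0, n7.
Then next layer: n3.
Every vertex is now reached.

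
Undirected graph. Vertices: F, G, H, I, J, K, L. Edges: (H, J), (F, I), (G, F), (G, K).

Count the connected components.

From F: component {F, G, I, K}.
From H: component {H, J}.
From L: component {L}.
That's 3 components.

3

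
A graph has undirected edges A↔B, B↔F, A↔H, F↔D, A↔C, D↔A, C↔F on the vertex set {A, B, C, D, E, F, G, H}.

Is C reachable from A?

Explore from A.
Distance 1: reach B, C, D, H.
Found C.

Yes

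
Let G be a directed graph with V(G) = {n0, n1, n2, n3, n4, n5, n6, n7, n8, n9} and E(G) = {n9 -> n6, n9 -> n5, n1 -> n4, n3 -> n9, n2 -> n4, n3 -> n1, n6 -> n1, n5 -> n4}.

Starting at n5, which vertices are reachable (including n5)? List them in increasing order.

Start at n5.
Its neighbours: n4.
Nothing further is reachable.

n4, n5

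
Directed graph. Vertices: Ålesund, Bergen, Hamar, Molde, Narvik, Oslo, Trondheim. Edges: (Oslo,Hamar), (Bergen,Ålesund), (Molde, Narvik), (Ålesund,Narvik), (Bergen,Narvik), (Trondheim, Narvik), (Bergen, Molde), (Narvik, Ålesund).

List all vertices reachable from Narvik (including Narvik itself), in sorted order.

Ålesund, Narvik

Start at Narvik.
Its neighbours: Ålesund.
Nothing further is reachable.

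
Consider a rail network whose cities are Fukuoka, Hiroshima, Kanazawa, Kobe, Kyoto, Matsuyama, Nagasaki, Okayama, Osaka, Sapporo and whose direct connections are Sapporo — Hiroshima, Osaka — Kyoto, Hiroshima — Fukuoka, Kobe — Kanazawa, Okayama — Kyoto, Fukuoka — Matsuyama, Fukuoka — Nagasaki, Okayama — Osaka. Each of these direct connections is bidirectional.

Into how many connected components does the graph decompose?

3

From Fukuoka: component {Fukuoka, Hiroshima, Matsuyama, Nagasaki, Sapporo}.
From Kanazawa: component {Kanazawa, Kobe}.
From Kyoto: component {Kyoto, Okayama, Osaka}.
That's 3 components.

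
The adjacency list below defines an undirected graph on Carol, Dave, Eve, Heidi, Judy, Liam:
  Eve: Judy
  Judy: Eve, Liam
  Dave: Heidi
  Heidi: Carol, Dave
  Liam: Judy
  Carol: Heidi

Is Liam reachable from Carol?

No

Explore from Carol.
Distance 1: reach Heidi.
Distance 2: reach Dave.
The search is exhausted without reaching Liam; it lies in a different component.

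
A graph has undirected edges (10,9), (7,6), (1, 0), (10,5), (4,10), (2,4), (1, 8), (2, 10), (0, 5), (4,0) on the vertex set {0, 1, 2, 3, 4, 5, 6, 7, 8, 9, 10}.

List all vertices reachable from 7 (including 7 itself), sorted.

6, 7

Start at 7.
Its neighbours: 6.
Nothing further is reachable.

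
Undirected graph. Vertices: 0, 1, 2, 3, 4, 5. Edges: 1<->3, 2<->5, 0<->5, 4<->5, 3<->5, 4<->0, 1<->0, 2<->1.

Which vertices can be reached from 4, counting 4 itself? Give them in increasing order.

Start at 4.
Its neighbours: 0, 5.
Then their neighbours: 1, 2, 3.
Every vertex is now reached.

0, 1, 2, 3, 4, 5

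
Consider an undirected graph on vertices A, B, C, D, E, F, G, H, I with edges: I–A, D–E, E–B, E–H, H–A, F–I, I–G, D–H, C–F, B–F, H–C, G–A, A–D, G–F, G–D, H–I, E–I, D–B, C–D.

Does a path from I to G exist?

Yes

Explore from I.
Distance 1: reach A, E, F, G, H.
Found G.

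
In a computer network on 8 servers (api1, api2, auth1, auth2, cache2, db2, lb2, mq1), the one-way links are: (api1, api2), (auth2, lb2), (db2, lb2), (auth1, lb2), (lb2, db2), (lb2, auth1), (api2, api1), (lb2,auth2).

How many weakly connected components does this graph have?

4

From api1: component {api1, api2}.
From auth1: component {auth1, auth2, db2, lb2}.
From cache2: component {cache2}.
From mq1: component {mq1}.
That's 4 components.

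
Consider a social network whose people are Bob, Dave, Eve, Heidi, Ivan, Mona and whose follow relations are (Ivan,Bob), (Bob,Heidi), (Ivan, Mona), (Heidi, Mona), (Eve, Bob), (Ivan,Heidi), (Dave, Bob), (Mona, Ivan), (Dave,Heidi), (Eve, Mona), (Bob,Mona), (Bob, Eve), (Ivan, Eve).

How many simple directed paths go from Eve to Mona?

Eve→Bob→Heidi→Mona
Eve→Bob→Mona
Eve→Mona

3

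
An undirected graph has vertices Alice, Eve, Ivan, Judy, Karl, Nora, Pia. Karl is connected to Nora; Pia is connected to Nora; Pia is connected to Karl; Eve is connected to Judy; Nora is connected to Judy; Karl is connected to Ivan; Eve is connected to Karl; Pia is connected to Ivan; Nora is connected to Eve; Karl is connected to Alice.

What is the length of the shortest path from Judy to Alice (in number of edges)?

Distance 0: Judy.
Distance 1: Eve, Nora.
Distance 2: Karl, Pia.
Distance 3: Alice, Ivan — contains Alice.

3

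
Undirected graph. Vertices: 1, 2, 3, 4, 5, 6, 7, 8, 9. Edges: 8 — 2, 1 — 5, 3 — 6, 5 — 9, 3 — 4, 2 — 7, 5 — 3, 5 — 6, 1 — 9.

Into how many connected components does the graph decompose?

2

From 1: component {1, 3, 4, 5, 6, 9}.
From 2: component {2, 7, 8}.
That's 2 components.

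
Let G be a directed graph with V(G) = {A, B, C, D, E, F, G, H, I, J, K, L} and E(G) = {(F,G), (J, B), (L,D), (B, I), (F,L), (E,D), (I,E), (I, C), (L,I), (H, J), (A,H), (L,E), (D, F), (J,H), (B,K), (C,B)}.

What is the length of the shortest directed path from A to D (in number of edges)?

6

Distance 0: A.
Distance 1: H.
Distance 2: J.
Distance 3: B.
Distance 4: I, K.
Distance 5: C, E.
Distance 6: D — contains D.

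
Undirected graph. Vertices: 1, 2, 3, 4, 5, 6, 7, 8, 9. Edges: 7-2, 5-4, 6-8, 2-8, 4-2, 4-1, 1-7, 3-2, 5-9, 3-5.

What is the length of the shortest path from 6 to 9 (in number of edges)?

5

Distance 0: 6.
Distance 1: 8.
Distance 2: 2.
Distance 3: 3, 4, 7.
Distance 4: 1, 5.
Distance 5: 9 — contains 9.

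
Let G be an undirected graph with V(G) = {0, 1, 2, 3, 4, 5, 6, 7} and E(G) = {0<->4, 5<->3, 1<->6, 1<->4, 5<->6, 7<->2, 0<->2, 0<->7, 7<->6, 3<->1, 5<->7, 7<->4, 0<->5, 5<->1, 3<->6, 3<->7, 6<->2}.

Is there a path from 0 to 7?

Explore from 0.
Distance 1: reach 2, 4, 5, 7.
Found 7.

Yes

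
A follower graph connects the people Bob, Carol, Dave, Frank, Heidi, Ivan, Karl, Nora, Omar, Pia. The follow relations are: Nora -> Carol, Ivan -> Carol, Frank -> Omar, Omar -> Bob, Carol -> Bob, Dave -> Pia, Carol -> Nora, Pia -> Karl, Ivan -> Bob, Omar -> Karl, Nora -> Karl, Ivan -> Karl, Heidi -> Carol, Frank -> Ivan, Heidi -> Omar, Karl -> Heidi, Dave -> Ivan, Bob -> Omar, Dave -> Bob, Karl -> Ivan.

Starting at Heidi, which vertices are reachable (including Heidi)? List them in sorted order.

Bob, Carol, Heidi, Ivan, Karl, Nora, Omar

Start at Heidi.
Its neighbours: Carol, Omar.
Then their neighbours: Bob, Karl, Nora.
Then next layer: Ivan.
Nothing further is reachable.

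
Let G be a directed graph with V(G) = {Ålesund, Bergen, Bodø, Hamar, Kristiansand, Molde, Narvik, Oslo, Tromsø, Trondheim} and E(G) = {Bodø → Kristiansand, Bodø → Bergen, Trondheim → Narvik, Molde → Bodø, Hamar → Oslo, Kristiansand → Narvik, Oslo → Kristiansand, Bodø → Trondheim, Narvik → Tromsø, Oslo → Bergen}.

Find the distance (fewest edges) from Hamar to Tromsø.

4

Distance 0: Hamar.
Distance 1: Oslo.
Distance 2: Bergen, Kristiansand.
Distance 3: Narvik.
Distance 4: Tromsø — contains Tromsø.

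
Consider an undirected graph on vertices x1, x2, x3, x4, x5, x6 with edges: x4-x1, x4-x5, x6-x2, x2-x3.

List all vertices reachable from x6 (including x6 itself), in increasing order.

x2, x3, x6

Start at x6.
Its neighbours: x2.
Then their neighbours: x3.
Nothing further is reachable.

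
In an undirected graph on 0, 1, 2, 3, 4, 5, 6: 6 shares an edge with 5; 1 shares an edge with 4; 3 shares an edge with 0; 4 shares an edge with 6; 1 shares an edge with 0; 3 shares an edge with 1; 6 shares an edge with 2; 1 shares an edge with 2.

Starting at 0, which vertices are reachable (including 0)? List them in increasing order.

Start at 0.
Its neighbours: 1, 3.
Then their neighbours: 2, 4.
Then next layer: 6.
Then next layer: 5.
Every vertex is now reached.

0, 1, 2, 3, 4, 5, 6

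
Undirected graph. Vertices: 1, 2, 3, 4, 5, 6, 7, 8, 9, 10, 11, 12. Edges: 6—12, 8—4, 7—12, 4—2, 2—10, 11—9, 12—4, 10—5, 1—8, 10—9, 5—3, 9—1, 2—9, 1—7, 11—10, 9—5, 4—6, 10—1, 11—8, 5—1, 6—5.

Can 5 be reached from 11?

Yes

Explore from 11.
Distance 1: reach 8, 9, 10.
Distance 2: reach 1, 2, 4, 5.
Found 5.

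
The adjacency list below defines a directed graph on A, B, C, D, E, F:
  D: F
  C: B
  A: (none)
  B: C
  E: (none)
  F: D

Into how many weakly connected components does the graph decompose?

From A: component {A}.
From B: component {B, C}.
From D: component {D, F}.
From E: component {E}.
That's 4 components.

4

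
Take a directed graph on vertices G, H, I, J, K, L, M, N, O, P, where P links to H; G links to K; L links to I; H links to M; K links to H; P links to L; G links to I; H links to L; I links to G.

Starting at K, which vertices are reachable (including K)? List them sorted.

Start at K.
Its neighbours: H.
Then their neighbours: L, M.
Then next layer: I.
Then next layer: G.
Nothing further is reachable.

G, H, I, K, L, M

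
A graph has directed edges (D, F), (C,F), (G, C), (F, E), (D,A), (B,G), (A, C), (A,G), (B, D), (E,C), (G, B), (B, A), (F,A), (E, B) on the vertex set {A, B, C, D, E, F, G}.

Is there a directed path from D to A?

Explore from D.
Distance 1: reach A, F.
Found A.

Yes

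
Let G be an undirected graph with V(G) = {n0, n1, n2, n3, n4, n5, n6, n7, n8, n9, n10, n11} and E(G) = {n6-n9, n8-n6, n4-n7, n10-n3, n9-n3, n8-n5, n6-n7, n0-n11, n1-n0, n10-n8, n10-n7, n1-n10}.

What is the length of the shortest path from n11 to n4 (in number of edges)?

Distance 0: n11.
Distance 1: n0.
Distance 2: n1.
Distance 3: n10.
Distance 4: n3, n7, n8.
Distance 5: n4, n5, n6, n9 — contains n4.

5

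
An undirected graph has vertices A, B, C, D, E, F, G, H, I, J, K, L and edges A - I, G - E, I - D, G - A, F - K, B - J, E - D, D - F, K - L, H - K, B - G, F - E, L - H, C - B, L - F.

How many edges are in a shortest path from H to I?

4

Distance 0: H.
Distance 1: K, L.
Distance 2: F.
Distance 3: D, E.
Distance 4: G, I — contains I.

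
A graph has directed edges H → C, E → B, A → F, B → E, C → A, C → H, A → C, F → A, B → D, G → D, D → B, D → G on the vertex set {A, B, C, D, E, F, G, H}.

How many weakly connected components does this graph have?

2

From A: component {A, C, F, H}.
From B: component {B, D, E, G}.
That's 2 components.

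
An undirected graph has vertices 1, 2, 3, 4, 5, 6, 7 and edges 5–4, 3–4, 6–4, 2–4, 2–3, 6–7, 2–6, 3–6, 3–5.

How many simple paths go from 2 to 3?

7

2–3
2–4–3
2–4–5–3
2–4–6–3
2–6–3
2–6–4–3
2–6–4–5–3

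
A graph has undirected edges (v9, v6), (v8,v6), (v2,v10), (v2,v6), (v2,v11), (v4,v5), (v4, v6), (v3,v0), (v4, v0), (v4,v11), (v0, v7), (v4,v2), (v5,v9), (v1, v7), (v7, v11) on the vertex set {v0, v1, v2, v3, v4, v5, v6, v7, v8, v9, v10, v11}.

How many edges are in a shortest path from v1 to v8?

Distance 0: v1.
Distance 1: v7.
Distance 2: v0, v11.
Distance 3: v2, v3, v4.
Distance 4: v5, v6, v10.
Distance 5: v8, v9 — contains v8.

5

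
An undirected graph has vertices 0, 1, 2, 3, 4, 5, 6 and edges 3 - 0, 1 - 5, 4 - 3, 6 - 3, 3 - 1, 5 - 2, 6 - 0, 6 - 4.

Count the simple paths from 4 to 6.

3

4–3–0–6
4–3–6
4–6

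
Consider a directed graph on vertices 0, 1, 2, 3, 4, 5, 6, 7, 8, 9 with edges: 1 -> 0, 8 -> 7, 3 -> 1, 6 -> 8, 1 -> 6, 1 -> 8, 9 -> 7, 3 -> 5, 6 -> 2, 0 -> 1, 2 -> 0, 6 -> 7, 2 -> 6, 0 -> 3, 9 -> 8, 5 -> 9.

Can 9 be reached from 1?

Yes

Explore from 1.
Distance 1: reach 0, 6, 8.
Distance 2: reach 2, 3, 7.
Distance 3: reach 5.
Distance 4: reach 9.
Found 9.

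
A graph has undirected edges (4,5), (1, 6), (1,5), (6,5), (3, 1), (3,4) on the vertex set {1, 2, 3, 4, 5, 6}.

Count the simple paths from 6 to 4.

6–1–3–4
6–1–5–4
6–5–1–3–4
6–5–4

4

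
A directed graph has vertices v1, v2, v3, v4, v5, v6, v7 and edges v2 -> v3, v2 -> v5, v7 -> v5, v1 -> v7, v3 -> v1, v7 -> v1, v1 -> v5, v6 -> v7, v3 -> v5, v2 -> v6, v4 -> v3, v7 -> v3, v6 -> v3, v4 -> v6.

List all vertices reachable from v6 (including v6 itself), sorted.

Start at v6.
Its neighbours: v3, v7.
Then their neighbours: v1, v5.
Nothing further is reachable.

v1, v3, v5, v6, v7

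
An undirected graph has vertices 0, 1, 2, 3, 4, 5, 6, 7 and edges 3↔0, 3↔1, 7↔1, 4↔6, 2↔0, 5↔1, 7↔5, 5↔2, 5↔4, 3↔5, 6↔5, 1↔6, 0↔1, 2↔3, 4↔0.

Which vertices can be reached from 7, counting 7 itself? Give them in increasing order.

Start at 7.
Its neighbours: 1, 5.
Then their neighbours: 0, 2, 3, 4, 6.
Every vertex is now reached.

0, 1, 2, 3, 4, 5, 6, 7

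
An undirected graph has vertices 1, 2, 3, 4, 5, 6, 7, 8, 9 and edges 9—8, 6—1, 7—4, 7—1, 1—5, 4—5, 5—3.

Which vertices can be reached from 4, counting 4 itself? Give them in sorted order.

1, 3, 4, 5, 6, 7

Start at 4.
Its neighbours: 5, 7.
Then their neighbours: 1, 3.
Then next layer: 6.
Nothing further is reachable.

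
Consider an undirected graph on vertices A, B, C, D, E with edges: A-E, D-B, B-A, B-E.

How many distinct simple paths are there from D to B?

1

D–B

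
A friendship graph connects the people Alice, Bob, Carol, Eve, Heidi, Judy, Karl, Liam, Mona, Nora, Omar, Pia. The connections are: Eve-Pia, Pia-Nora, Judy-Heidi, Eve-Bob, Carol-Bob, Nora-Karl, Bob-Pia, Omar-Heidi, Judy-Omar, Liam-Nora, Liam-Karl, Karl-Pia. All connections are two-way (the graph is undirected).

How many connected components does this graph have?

4

From Alice: component {Alice}.
From Bob: component {Bob, Carol, Eve, Karl, Liam, Nora, Pia}.
From Heidi: component {Heidi, Judy, Omar}.
From Mona: component {Mona}.
That's 4 components.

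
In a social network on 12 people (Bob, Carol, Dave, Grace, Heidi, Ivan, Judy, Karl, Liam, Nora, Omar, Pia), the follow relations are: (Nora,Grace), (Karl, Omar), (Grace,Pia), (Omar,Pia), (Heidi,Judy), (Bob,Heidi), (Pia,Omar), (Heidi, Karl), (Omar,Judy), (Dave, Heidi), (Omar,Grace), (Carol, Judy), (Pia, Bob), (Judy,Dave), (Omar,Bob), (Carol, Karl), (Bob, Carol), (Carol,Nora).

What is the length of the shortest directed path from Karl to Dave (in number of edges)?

Distance 0: Karl.
Distance 1: Omar.
Distance 2: Bob, Grace, Judy, Pia.
Distance 3: Carol, Dave, Heidi — contains Dave.

3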